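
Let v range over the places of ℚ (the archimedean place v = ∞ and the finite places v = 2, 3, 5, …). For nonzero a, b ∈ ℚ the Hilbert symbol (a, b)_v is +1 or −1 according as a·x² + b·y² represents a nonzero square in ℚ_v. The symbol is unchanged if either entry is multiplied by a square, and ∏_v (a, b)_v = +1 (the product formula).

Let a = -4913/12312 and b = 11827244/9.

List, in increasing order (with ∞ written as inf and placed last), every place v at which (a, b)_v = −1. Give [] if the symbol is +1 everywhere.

Mod squares: a ≡ -646, b ≡ 2956811. Check v ∈ {∞, 2, 3, 11, 13, 17, 19, 23, 29, 31}.
v=3: a=3^-4·(≡2), b=3^-2·(≡2) mod 3; (2|3)=-1, (2|3)=-1; (−1)^{-4·-2·1}·(-1)^-2·(-1)^-4 = +1.
v=29: a=29^0·(≡21), b=29^1·(≡1) mod 29; (21|29)=-1, (1|29)=+1; (−1)^{0·1·14}·(-1)^1·(+1)^0 = -1.
v=31: a=31^0·(≡28), b=31^1·(≡18) mod 31; (28|31)=+1, (18|31)=+1; (−1)^{0·1·15}·(+1)^1·(+1)^0 = +1.
v=2: v_2(a)=-3, v_2(b)=2; units ≡ 5, 3 (mod 8); ε·ε+αω+βω = 0·1+-3·1+2·1 ≡ 1  ⇒  (a,b)_2 = -1.
v=19: a=19^-1·(≡4), b=19^0·(≡18) mod 19; (4|19)=+1, (18|19)=-1; (−1)^{-1·0·9}·(+1)^0·(-1)^-1 = -1.
v=13: a=13^0·(≡1), b=13^1·(≡1) mod 13; (1|13)=+1, (1|13)=+1; (−1)^{0·1·6}·(+1)^1·(+1)^0 = +1.
v=∞: -646 < 0 and 2956811 > 0  ⇒  (a,b)_∞ = +1.
v=11: a=11^0·(≡5), b=11^1·(≡1) mod 11; (5|11)=+1, (1|11)=+1; (−1)^{0·1·5}·(+1)^1·(+1)^0 = +1.
v=17: a=17^3·(≡4), b=17^0·(≡8) mod 17; (4|17)=+1, (8|17)=+1; (−1)^{3·0·8}·(+1)^0·(+1)^3 = +1.
v=23: a=23^0·(≡21), b=23^1·(≡7) mod 23; (21|23)=-1, (7|23)=-1; (−1)^{0·1·11}·(-1)^1·(-1)^0 = -1.
(-646, 2956811 / ℚ) ramifies at {2, 19, 23, 29}: a division algebra.

[2, 19, 23, 29]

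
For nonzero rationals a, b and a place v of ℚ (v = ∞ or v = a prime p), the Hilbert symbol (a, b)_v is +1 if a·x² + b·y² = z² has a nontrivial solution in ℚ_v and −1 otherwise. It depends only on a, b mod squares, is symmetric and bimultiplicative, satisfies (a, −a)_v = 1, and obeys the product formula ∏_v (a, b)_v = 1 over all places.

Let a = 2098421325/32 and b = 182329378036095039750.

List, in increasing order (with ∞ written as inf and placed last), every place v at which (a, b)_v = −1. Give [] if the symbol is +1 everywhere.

[3, 7]

(a, b) ≡ (26, 2310) mod (ℚ^×)²; places V = {2, 3, 5, 7, 11, 13, ∞}.
(a,b)_∞: sgn(26)=+, sgn(2310)=+, so +1.
(a,b)_5: α=2, u≡4; β=3, v≡3 (mod 5); (4|5)=+1, (3|5)=-1; sign (−1)^0·+1^3·-1^2 = +1.
(a,b)_3: α=2, u≡2; β=13, v≡2 (mod 3); (2|3)=-1, (2|3)=-1; sign (−1)^0·-1^13·-1^2 = -1.
(a,b)_7: α=2, u≡6; β=5, v≡2 (mod 7); (6|7)=-1, (2|7)=+1; sign (−1)^0·-1^5·+1^2 = -1.
(a,b)_13: α=1, u≡7; β=2, v≡4 (mod 13); (7|13)=-1, (4|13)=+1; sign (−1)^0·-1^2·+1^1 = +1.
(a,b)_2: α=-5, β=1; u≡5, v≡3 (mod 8); ε(u)ε(v)=0·1, αω(v)=-5·1, βω(u)=1·1; sum ≡ 0  ⇒  +1.
(a,b)_11: α=4, u≡5; β=5, v≡5 (mod 11); (5|11)=+1, (5|11)=+1; sign (−1)^0·+1^5·+1^4 = +1.
Ram(26, 2310) = {3, 7}; no ℚ_3-point on the conic.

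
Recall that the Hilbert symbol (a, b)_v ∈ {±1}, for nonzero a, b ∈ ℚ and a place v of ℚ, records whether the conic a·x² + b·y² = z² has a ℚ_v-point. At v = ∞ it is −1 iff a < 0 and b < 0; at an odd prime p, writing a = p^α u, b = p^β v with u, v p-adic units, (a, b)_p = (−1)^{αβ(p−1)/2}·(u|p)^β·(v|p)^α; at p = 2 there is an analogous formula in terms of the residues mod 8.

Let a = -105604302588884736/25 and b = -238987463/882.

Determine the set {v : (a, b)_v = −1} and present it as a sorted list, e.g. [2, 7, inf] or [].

[3, 7, 23, inf]

(a, b) ≡ (-17871, -23374) mod (ℚ^×)²; places V = {2, 3, 5, 7, 11, 13, 23, 29, 31, 37, ∞}.
(a,b)_13: α=4, u≡12; β=3, v≡4 (mod 13); (12|13)=+1, (4|13)=+1; sign (−1)^0·+1^3·+1^4 = +1.
(a,b)_29: α=2, u≡24; β=1, v≡1 (mod 29); (24|29)=+1, (1|29)=+1; sign (−1)^0·+1^1·+1^2 = +1.
(a,b)_3: α=1, u≡1; β=-2, v≡2 (mod 3); (1|3)=+1, (2|3)=-1; sign (−1)^0·+1^-2·-1^1 = -1.
(a,b)_∞: sgn(-17871)=−, sgn(-23374)=−, so -1.
(a,b)_7: α=1, u≡4; β=-2, v≡5 (mod 7); (4|7)=+1, (5|7)=-1; sign (−1)^0·+1^-2·-1^1 = -1.
(a,b)_2: α=8, β=-1; u≡1, v≡1 (mod 8); ε(u)ε(v)=0·0, αω(v)=8·0, βω(u)=-1·0; sum ≡ 0  ⇒  +1.
(a,b)_23: α=1, u≡11; β=0, v≡5 (mod 23); (11|23)=-1, (5|23)=-1; sign (−1)^0·-1^0·-1^1 = -1.
(a,b)_5: α=-2, u≡4; β=0, v≡1 (mod 5); (4|5)=+1, (1|5)=+1; sign (−1)^0·+1^0·+1^-2 = +1.
(a,b)_31: α=2, u≡25; β=1, v≡15 (mod 31); (25|31)=+1, (15|31)=-1; sign (−1)^0·+1^1·-1^2 = +1.
(a,b)_37: α=1, u≡15; β=0, v≡10 (mod 37); (15|37)=-1, (10|37)=+1; sign (−1)^0·-1^0·+1^1 = +1.
(a,b)_11: α=0, u≡4; β=2, v≡1 (mod 11); (4|11)=+1, (1|11)=+1; sign (−1)^0·+1^2·+1^0 = +1.
(-17871, -23374 / ℚ) ramifies at {3, 7, 23, ∞}: a division algebra.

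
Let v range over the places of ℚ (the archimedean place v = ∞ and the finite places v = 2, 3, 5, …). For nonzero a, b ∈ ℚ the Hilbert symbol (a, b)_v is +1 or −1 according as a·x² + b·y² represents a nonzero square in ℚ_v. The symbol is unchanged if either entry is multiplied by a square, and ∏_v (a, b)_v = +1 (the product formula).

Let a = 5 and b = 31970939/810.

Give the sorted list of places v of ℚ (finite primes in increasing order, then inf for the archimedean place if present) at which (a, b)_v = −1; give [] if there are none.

[2, 5, 7, 13]

Mod squares: a ≡ 5, b ≡ 190190. Check v ∈ {∞, 2, 3, 5, 7, 11, 13, 19, 41}.
v=3: a=3^0·(≡2), b=3^-4·(≡2) mod 3; (2|3)=-1, (2|3)=-1; (−1)^{0·-4·1}·(-1)^-4·(-1)^0 = +1.
v=2: v_2(a)=0, v_2(b)=-1; units ≡ 5, 7 (mod 8); ε·ε+αω+βω = 0·1+0·0+-1·1 ≡ 1  ⇒  (a,b)_2 = -1.
v=∞: 5 > 0 and 190190 > 0  ⇒  (a,b)_∞ = +1.
v=19: a=19^0·(≡5), b=19^1·(≡5) mod 19; (5|19)=+1, (5|19)=+1; (−1)^{0·1·9}·(+1)^1·(+1)^0 = +1.
v=41: a=41^0·(≡5), b=41^2·(≡21) mod 41; (5|41)=+1, (21|41)=+1; (−1)^{0·2·20}·(+1)^2·(+1)^0 = +1.
v=7: a=7^0·(≡5), b=7^1·(≡3) mod 7; (5|7)=-1, (3|7)=-1; (−1)^{0·1·3}·(-1)^1·(-1)^0 = -1.
v=11: a=11^0·(≡5), b=11^1·(≡1) mod 11; (5|11)=+1, (1|11)=+1; (−1)^{0·1·5}·(+1)^1·(+1)^0 = +1.
v=5: a=5^1·(≡1), b=5^-1·(≡2) mod 5; (1|5)=+1, (2|5)=-1; (−1)^{1·-1·2}·(+1)^-1·(-1)^1 = -1.
v=13: a=13^0·(≡5), b=13^1·(≡7) mod 13; (5|13)=-1, (7|13)=-1; (−1)^{0·1·6}·(-1)^1·(-1)^0 = -1.
Ram(5, 190190) = {2, 5, 7, 13}; no ℚ_2-point on the conic.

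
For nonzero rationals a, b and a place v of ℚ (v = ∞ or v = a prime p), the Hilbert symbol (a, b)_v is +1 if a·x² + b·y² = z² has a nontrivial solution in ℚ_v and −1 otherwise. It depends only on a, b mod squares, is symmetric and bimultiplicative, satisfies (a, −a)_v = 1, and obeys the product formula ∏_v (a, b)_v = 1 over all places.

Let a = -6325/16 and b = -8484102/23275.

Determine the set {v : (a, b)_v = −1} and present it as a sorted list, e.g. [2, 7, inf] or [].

[11, 19, 23, inf]

Mod squares: a ≡ -253, b ≡ -418. Check v ∈ {∞, 2, 3, 5, 7, 11, 19, 23}.
v=5: a=5^2·(≡2), b=5^-2·(≡3) mod 5; (2|5)=-1, (3|5)=-1; (−1)^{2·-2·2}·(-1)^-2·(-1)^2 = +1.
v=2: v_2(a)=-4, v_2(b)=1; units ≡ 3, 7 (mod 8); ε·ε+αω+βω = 1·1+-4·0+1·1 ≡ 0  ⇒  (a,b)_2 = +1.
v=23: a=23^1·(≡13), b=23^2·(≡7) mod 23; (13|23)=+1, (7|23)=-1; (−1)^{1·2·11}·(+1)^2·(-1)^1 = -1.
v=19: a=19^0·(≡12), b=19^-1·(≡7) mod 19; (12|19)=-1, (7|19)=+1; (−1)^{0·-1·9}·(-1)^-1·(+1)^0 = -1.
v=11: a=11^1·(≡6), b=11^1·(≡6) mod 11; (6|11)=-1, (6|11)=-1; (−1)^{1·1·5}·(-1)^1·(-1)^1 = -1.
v=3: a=3^0·(≡2), b=3^6·(≡2) mod 3; (2|3)=-1, (2|3)=-1; (−1)^{0·6·1}·(-1)^6·(-1)^0 = +1.
v=∞: -253 < 0 and -418 < 0  ⇒  (a,b)_∞ = -1.
v=7: a=7^0·(≡5), b=7^-2·(≡4) mod 7; (5|7)=-1, (4|7)=+1; (−1)^{0·-2·3}·(-1)^-2·(+1)^0 = +1.
(-253, -418 / ℚ) ramifies at {11, 19, 23, ∞}: a division algebra.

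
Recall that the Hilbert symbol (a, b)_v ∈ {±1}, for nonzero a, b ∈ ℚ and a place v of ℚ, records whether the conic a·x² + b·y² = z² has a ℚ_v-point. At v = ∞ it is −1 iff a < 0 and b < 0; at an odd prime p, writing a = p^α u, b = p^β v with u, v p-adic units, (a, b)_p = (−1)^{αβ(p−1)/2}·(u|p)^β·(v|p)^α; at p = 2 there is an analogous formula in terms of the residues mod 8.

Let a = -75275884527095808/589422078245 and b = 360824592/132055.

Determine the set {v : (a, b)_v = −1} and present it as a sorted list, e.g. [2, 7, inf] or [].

(a, b) ≡ (-85, 3135) mod (ℚ^×)²; places V = {2, 3, 5, 7, 11, 13, 17, 19, 29, 37, ∞}.
(a,b)_2: α=12, β=4; u≡3, v≡7 (mod 8); ε(u)ε(v)=1·1, αω(v)=12·0, βω(u)=4·1; sum ≡ 1  ⇒  -1.
(a,b)_37: α=2, u≡28; β=2, v≡27 (mod 37); (28|37)=+1, (27|37)=+1; sign (−1)^0·+1^2·+1^2 = +1.
(a,b)_11: α=-2, u≡4; β=-1, v≡10 (mod 11); (4|11)=+1, (10|11)=-1; sign (−1)^0·+1^-1·-1^-2 = +1.
(a,b)_7: α=-8, u≡6; β=-4, v≡5 (mod 7); (6|7)=-1, (5|7)=-1; sign (−1)^0·-1^-4·-1^-8 = +1.
(a,b)_17: α=3, u≡11; β=2, v≡3 (mod 17); (11|17)=-1, (3|17)=-1; sign (−1)^0·-1^2·-1^3 = -1.
(a,b)_29: α=2, u≡8; β=0, v≡15 (mod 29); (8|29)=-1, (15|29)=-1; sign (−1)^0·-1^0·-1^2 = +1.
(a,b)_∞: sgn(-85)=−, sgn(3135)=+, so +1.
(a,b)_13: α=-2, u≡2; β=0, v≡11 (mod 13); (2|13)=-1, (11|13)=-1; sign (−1)^0·-1^0·-1^-2 = +1.
(a,b)_5: α=-1, u≡3; β=-1, v≡2 (mod 5); (3|5)=-1, (2|5)=-1; sign (−1)^0·-1^-1·-1^-1 = +1.
(a,b)_3: α=2, u≡2; β=1, v≡1 (mod 3); (2|3)=-1, (1|3)=+1; sign (−1)^0·-1^1·+1^2 = -1.
(a,b)_19: α=2, u≡3; β=1, v≡8 (mod 19); (3|19)=-1, (8|19)=-1; sign (−1)^0·-1^1·-1^2 = -1.
(-85, 3135 / ℚ) ramifies at {2, 3, 17, 19}: a division algebra.

[2, 3, 17, 19]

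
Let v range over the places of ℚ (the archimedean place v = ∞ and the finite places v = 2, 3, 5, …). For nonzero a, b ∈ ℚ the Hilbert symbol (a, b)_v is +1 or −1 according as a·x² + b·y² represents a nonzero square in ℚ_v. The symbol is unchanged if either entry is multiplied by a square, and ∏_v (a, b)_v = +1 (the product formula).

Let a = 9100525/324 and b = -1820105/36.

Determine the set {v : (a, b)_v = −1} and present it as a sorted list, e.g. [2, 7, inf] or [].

Mod squares: a ≡ 7429, b ≡ -37145. Check v ∈ {∞, 2, 3, 5, 7, 17, 19, 23}.
v=7: a=7^2·(≡4), b=7^2·(≡4) mod 7; (4|7)=+1, (4|7)=+1; (−1)^{2·2·3}·(+1)^2·(+1)^2 = +1.
v=2: v_2(a)=-2, v_2(b)=-2; units ≡ 5, 7 (mod 8); ε·ε+αω+βω = 0·1+-2·0+-2·1 ≡ 0  ⇒  (a,b)_2 = +1.
v=19: a=19^1·(≡4), b=19^1·(≡8) mod 19; (4|19)=+1, (8|19)=-1; (−1)^{1·1·9}·(+1)^1·(-1)^1 = +1.
v=∞: 7429 > 0 and -37145 < 0  ⇒  (a,b)_∞ = +1.
v=3: a=3^-4·(≡1), b=3^-2·(≡1) mod 3; (1|3)=+1, (1|3)=+1; (−1)^{-4·-2·1}·(+1)^-2·(+1)^-4 = +1.
v=17: a=17^1·(≡12), b=17^1·(≡9) mod 17; (12|17)=-1, (9|17)=+1; (−1)^{1·1·8}·(-1)^1·(+1)^1 = -1.
v=23: a=23^1·(≡3), b=23^1·(≡13) mod 23; (3|23)=+1, (13|23)=+1; (−1)^{1·1·11}·(+1)^1·(+1)^1 = -1.
v=5: a=5^2·(≡4), b=5^1·(≡4) mod 5; (4|5)=+1, (4|5)=+1; (−1)^{2·1·2}·(+1)^1·(+1)^2 = +1.
|Ram(7429, -37145)| = 2, even; anisotropic at {17, 23}.

[17, 23]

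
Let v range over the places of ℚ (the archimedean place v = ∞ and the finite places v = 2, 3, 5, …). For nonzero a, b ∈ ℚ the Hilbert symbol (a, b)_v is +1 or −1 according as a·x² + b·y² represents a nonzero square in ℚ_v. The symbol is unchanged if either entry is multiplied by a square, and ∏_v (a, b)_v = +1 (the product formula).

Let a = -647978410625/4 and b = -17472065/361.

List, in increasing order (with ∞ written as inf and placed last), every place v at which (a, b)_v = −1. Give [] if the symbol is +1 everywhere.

[2, 5, 7, 19, 31, inf]

Mod squares: a ≡ -1232777, b ≡ -103385. Check v ∈ {∞, 2, 5, 7, 13, 19, 23, 29, 31}.
v=23: a=23^1·(≡21), b=23^1·(≡18) mod 23; (21|23)=-1, (18|23)=+1; (−1)^{1·1·11}·(-1)^1·(+1)^1 = +1.
v=13: a=13^1·(≡7), b=13^2·(≡3) mod 13; (7|13)=-1, (3|13)=+1; (−1)^{1·2·6}·(-1)^2·(+1)^1 = +1.
v=19: a=19^1·(≡14), b=19^-2·(≡12) mod 19; (14|19)=-1, (12|19)=-1; (−1)^{1·-2·9}·(-1)^-2·(-1)^1 = -1.
v=5: a=5^4·(≡2), b=5^1·(≡2) mod 5; (2|5)=-1, (2|5)=-1; (−1)^{4·1·2}·(-1)^1·(-1)^4 = -1.
v=7: a=7^1·(≡1), b=7^0·(≡3) mod 7; (1|7)=+1, (3|7)=-1; (−1)^{1·0·3}·(+1)^0·(-1)^1 = -1.
v=2: v_2(a)=-2, v_2(b)=0; units ≡ 7, 7 (mod 8); ε·ε+αω+βω = 1·1+-2·0+0·0 ≡ 1  ⇒  (a,b)_2 = -1.
v=29: a=29^2·(≡23), b=29^1·(≡26) mod 29; (23|29)=+1, (26|29)=-1; (−1)^{2·1·14}·(+1)^1·(-1)^2 = +1.
v=∞: -1232777 < 0 and -103385 < 0  ⇒  (a,b)_∞ = -1.
v=31: a=31^1·(≡30), b=31^1·(≡6) mod 31; (30|31)=-1, (6|31)=-1; (−1)^{1·1·15}·(-1)^1·(-1)^1 = -1.
(-1232777, -103385 / ℚ) ramifies at {2, 5, 7, 19, 31, ∞}: a division algebra.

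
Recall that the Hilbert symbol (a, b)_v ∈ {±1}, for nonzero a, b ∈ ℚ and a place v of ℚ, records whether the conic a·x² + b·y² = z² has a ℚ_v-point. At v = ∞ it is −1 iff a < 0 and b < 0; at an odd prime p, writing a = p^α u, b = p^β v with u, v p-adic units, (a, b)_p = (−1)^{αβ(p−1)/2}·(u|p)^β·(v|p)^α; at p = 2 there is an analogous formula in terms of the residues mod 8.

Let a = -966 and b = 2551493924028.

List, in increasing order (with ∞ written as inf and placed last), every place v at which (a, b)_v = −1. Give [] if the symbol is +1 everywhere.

Mod squares: a ≡ -966, b ≡ 303807. Check v ∈ {∞, 2, 3, 7, 17, 23, 37}.
v=23: a=23^1·(≡4), b=23^3·(≡19) mod 23; (4|23)=+1, (19|23)=-1; (−1)^{1·3·11}·(+1)^3·(-1)^1 = +1.
v=37: a=37^0·(≡33), b=37^1·(≡12) mod 37; (33|37)=+1, (12|37)=+1; (−1)^{0·1·18}·(+1)^1·(+1)^0 = +1.
v=7: a=7^1·(≡2), b=7^3·(≡1) mod 7; (2|7)=+1, (1|7)=+1; (−1)^{1·3·3}·(+1)^3·(+1)^1 = -1.
v=3: a=3^1·(≡2), b=3^5·(≡1) mod 3; (2|3)=-1, (1|3)=+1; (−1)^{1·5·1}·(-1)^5·(+1)^1 = +1.
v=17: a=17^0·(≡3), b=17^1·(≡1) mod 17; (3|17)=-1, (1|17)=+1; (−1)^{0·1·8}·(-1)^1·(+1)^0 = -1.
v=∞: -966 < 0 and 303807 > 0  ⇒  (a,b)_∞ = +1.
v=2: v_2(a)=1, v_2(b)=2; units ≡ 5, 7 (mod 8); ε·ε+αω+βω = 0·1+1·0+2·1 ≡ 0  ⇒  (a,b)_2 = +1.
Ram(-966, 303807) = {7, 17}; no ℚ_7-point on the conic.

[7, 17]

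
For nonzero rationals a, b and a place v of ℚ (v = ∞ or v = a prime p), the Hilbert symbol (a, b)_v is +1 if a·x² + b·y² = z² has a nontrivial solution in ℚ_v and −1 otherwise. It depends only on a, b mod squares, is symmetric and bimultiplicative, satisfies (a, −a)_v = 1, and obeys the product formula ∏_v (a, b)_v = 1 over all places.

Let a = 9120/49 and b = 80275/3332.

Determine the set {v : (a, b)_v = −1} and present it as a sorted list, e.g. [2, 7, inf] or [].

Mod squares: a ≡ 570, b ≡ 323. Check v ∈ {∞, 2, 3, 5, 7, 13, 17, 19}.
v=∞: 570 > 0 and 323 > 0  ⇒  (a,b)_∞ = +1.
v=13: a=13^0·(≡2), b=13^2·(≡5) mod 13; (2|13)=-1, (5|13)=-1; (−1)^{0·2·6}·(-1)^2·(-1)^0 = +1.
v=19: a=19^1·(≡16), b=19^1·(≡1) mod 19; (16|19)=+1, (1|19)=+1; (−1)^{1·1·9}·(+1)^1·(+1)^1 = -1.
v=7: a=7^-2·(≡6), b=7^-2·(≡4) mod 7; (6|7)=-1, (4|7)=+1; (−1)^{-2·-2·3}·(-1)^-2·(+1)^-2 = +1.
v=3: a=3^1·(≡1), b=3^0·(≡2) mod 3; (1|3)=+1, (2|3)=-1; (−1)^{1·0·1}·(+1)^0·(-1)^1 = -1.
v=17: a=17^0·(≡13), b=17^-1·(≡2) mod 17; (13|17)=+1, (2|17)=+1; (−1)^{0·-1·8}·(+1)^-1·(+1)^0 = +1.
v=5: a=5^1·(≡1), b=5^2·(≡3) mod 5; (1|5)=+1, (3|5)=-1; (−1)^{1·2·2}·(+1)^2·(-1)^1 = -1.
v=2: v_2(a)=5, v_2(b)=-2; units ≡ 5, 3 (mod 8); ε·ε+αω+βω = 0·1+5·1+-2·1 ≡ 1  ⇒  (a,b)_2 = -1.
|Ram(570, 323)| = 4, even; anisotropic at {2, 3, 5, 19}.

[2, 3, 5, 19]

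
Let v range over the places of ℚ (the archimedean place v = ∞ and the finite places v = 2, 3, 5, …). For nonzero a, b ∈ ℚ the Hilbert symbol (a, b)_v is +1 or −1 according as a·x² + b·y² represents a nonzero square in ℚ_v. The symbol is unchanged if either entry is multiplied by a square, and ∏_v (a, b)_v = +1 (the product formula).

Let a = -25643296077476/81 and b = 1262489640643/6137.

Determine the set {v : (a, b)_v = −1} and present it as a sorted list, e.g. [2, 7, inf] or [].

[2, 7, 17, 23, 37, 43]

Mod squares: a ≡ -189329, b ≡ 6842891. Check v ∈ {∞, 2, 3, 7, 11, 17, 19, 23, 37, 43}.
v=19: a=19^0·(≡6), b=19^-2·(≡12) mod 19; (6|19)=+1, (12|19)=-1; (−1)^{0·-2·9}·(+1)^-2·(-1)^0 = +1.
v=∞: -189329 < 0 and 6842891 > 0  ⇒  (a,b)_∞ = +1.
v=17: a=17^1·(≡16), b=17^-1·(≡6) mod 17; (16|17)=+1, (6|17)=-1; (−1)^{1·-1·8}·(+1)^-1·(-1)^1 = -1.
v=11: a=11^2·(≡3), b=11^3·(≡9) mod 11; (3|11)=+1, (9|11)=+1; (−1)^{2·3·5}·(+1)^3·(+1)^2 = +1.
v=2: v_2(a)=2, v_2(b)=0; units ≡ 7, 3 (mod 8); ε·ε+αω+βω = 1·1+2·1+0·0 ≡ 1  ⇒  (a,b)_2 = -1.
v=7: a=7^1·(≡4), b=7^2·(≡6) mod 7; (4|7)=+1, (6|7)=-1; (−1)^{1·2·3}·(+1)^2·(-1)^1 = -1.
v=43: a=43^1·(≡34), b=43^1·(≡12) mod 43; (34|43)=-1, (12|43)=-1; (−1)^{1·1·21}·(-1)^1·(-1)^1 = -1.
v=37: a=37^1·(≡11), b=37^1·(≡32) mod 37; (11|37)=+1, (32|37)=-1; (−1)^{1·1·18}·(+1)^1·(-1)^1 = -1.
v=23: a=23^4·(≡14), b=23^3·(≡9) mod 23; (14|23)=-1, (9|23)=+1; (−1)^{4·3·11}·(-1)^3·(+1)^4 = -1.
v=3: a=3^-4·(≡1), b=3^0·(≡2) mod 3; (1|3)=+1, (2|3)=-1; (−1)^{-4·0·1}·(+1)^0·(-1)^-4 = +1.
Ram(-189329, 6842891) = {2, 7, 17, 23, 37, 43}; no ℚ_2-point on the conic.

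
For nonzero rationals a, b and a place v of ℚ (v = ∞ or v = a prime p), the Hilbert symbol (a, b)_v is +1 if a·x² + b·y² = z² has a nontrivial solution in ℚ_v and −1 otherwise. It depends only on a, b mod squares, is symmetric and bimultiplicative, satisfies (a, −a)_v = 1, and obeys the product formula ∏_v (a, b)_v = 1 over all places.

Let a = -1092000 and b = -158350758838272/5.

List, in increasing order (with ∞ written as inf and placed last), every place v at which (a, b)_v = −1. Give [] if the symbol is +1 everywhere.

[3, 5, 7, inf]

Mod squares: a ≡ -2730, b ≡ -15015. Check v ∈ {∞, 2, 3, 5, 7, 11, 13, 23}.
v=7: a=7^1·(≡2), b=7^1·(≡2) mod 7; (2|7)=+1, (2|7)=+1; (−1)^{1·1·3}·(+1)^1·(+1)^1 = -1.
v=∞: -2730 < 0 and -15015 < 0  ⇒  (a,b)_∞ = -1.
v=23: a=23^0·(≡17), b=23^2·(≡8) mod 23; (17|23)=-1, (8|23)=+1; (−1)^{0·2·11}·(-1)^2·(+1)^0 = +1.
v=2: v_2(a)=5, v_2(b)=16; units ≡ 3, 1 (mod 8); ε·ε+αω+βω = 1·0+5·0+16·1 ≡ 0  ⇒  (a,b)_2 = +1.
v=3: a=3^1·(≡2), b=3^3·(≡2) mod 3; (2|3)=-1, (2|3)=-1; (−1)^{1·3·1}·(-1)^3·(-1)^1 = -1.
v=13: a=13^1·(≡6), b=13^3·(≡8) mod 13; (6|13)=-1, (8|13)=-1; (−1)^{1·3·6}·(-1)^3·(-1)^1 = +1.
v=5: a=5^3·(≡4), b=5^-1·(≡3) mod 5; (4|5)=+1, (3|5)=-1; (−1)^{3·-1·2}·(+1)^-1·(-1)^3 = -1.
v=11: a=11^0·(≡3), b=11^1·(≡2) mod 11; (3|11)=+1, (2|11)=-1; (−1)^{0·1·5}·(+1)^1·(-1)^0 = +1.
|Ram(-2730, -15015)| = 4, even; anisotropic at {3, 5, 7, ∞}.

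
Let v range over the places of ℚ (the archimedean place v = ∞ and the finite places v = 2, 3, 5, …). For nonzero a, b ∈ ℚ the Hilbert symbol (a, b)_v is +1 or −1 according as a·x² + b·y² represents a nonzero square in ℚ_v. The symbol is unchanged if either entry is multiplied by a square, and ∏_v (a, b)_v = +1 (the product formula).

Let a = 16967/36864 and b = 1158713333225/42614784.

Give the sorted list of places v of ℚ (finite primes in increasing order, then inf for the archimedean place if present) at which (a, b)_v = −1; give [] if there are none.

(a, b) ≡ (47, 161) mod (ℚ^×)²; places V = {2, 3, 5, 7, 17, 19, 23, 47, ∞}.
(a,b)_5: α=0, u≡3; β=2, v≡1 (mod 5); (3|5)=-1, (1|5)=+1; sign (−1)^0·-1^2·+1^0 = +1.
(a,b)_19: α=2, u≡7; β=4, v≡6 (mod 19); (7|19)=+1, (6|19)=+1; sign (−1)^0·+1^4·+1^2 = +1.
(a,b)_2: α=-12, β=-14; u≡7, v≡1 (mod 8); ε(u)ε(v)=1·0, αω(v)=-12·0, βω(u)=-14·0; sum ≡ 0  ⇒  +1.
(a,b)_∞: sgn(47)=+, sgn(161)=+, so +1.
(a,b)_23: α=0, u≡6; β=1, v≡17 (mod 23); (6|23)=+1, (17|23)=-1; sign (−1)^0·+1^1·-1^0 = +1.
(a,b)_17: α=0, u≡15; β=-2, v≡2 (mod 17); (15|17)=+1, (2|17)=+1; sign (−1)^0·+1^-2·+1^0 = +1.
(a,b)_3: α=-2, u≡2; β=-2, v≡2 (mod 3); (2|3)=-1, (2|3)=-1; sign (−1)^0·-1^-2·-1^-2 = +1.
(a,b)_47: α=1, u≡2; β=2, v≡35 (mod 47); (2|47)=+1, (35|47)=-1; sign (−1)^0·+1^2·-1^1 = -1.
(a,b)_7: α=0, u≡3; β=1, v≡4 (mod 7); (3|7)=-1, (4|7)=+1; sign (−1)^0·-1^1·+1^0 = -1.
Ram(47, 161) = {7, 47}; no ℚ_7-point on the conic.

[7, 47]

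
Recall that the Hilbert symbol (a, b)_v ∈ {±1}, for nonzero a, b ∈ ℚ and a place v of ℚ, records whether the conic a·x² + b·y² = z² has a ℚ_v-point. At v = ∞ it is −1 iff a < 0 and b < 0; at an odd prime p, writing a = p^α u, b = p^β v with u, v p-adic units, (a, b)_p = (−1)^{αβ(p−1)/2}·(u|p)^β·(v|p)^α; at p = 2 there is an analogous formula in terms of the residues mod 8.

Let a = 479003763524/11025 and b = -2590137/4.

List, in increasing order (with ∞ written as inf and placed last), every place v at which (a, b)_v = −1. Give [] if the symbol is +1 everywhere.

[17, 29]

Mod squares: a ≡ 1339481, b ≡ -3553. Check v ∈ {∞, 2, 3, 5, 7, 11, 13, 17, 19, 23, 29}.
v=2: v_2(a)=2, v_2(b)=-2; units ≡ 1, 7 (mod 8); ε·ε+αω+βω = 0·1+2·0+-2·0 ≡ 0  ⇒  (a,b)_2 = +1.
v=11: a=11^1·(≡9), b=11^1·(≡8) mod 11; (9|11)=+1, (8|11)=-1; (−1)^{1·1·5}·(+1)^1·(-1)^1 = +1.
v=7: a=7^-2·(≡6), b=7^0·(≡6) mod 7; (6|7)=-1, (6|7)=-1; (−1)^{-2·0·3}·(-1)^0·(-1)^-2 = +1.
v=23: a=23^2·(≡5), b=23^0·(≡2) mod 23; (5|23)=-1, (2|23)=+1; (−1)^{2·0·11}·(-1)^0·(+1)^2 = +1.
v=29: a=29^1·(≡21), b=29^0·(≡14) mod 29; (21|29)=-1, (14|29)=-1; (−1)^{1·0·14}·(-1)^0·(-1)^1 = -1.
v=3: a=3^-2·(≡2), b=3^6·(≡2) mod 3; (2|3)=-1, (2|3)=-1; (−1)^{-2·6·1}·(-1)^6·(-1)^-2 = +1.
v=17: a=17^1·(≡15), b=17^1·(≡11) mod 17; (15|17)=+1, (11|17)=-1; (−1)^{1·1·8}·(+1)^1·(-1)^1 = -1.
v=13: a=13^3·(≡3), b=13^0·(≡12) mod 13; (3|13)=+1, (12|13)=+1; (−1)^{3·0·6}·(+1)^0·(+1)^3 = +1.
v=∞: 1339481 > 0 and -3553 < 0  ⇒  (a,b)_∞ = +1.
v=19: a=19^1·(≡9), b=19^1·(≡10) mod 19; (9|19)=+1, (10|19)=-1; (−1)^{1·1·9}·(+1)^1·(-1)^1 = +1.
v=5: a=5^-2·(≡4), b=5^0·(≡2) mod 5; (4|5)=+1, (2|5)=-1; (−1)^{-2·0·2}·(+1)^0·(-1)^-2 = +1.
(1339481, -3553 / ℚ) ramifies at {17, 29}: a division algebra.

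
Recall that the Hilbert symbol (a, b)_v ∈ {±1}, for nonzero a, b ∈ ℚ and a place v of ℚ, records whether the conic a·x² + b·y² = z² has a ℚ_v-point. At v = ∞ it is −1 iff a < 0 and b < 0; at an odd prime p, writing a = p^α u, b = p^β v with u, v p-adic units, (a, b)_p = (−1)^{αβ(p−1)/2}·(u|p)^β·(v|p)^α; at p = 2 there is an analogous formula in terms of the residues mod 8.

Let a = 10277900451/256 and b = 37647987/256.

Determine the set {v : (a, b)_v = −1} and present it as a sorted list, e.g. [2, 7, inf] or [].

Mod squares: a ≡ 3059, b ≡ 17043. Check v ∈ {∞, 2, 3, 7, 13, 19, 23, 47}.
v=2: v_2(a)=-8, v_2(b)=-8; units ≡ 3, 3 (mod 8); ε·ε+αω+βω = 1·1+-8·1+-8·1 ≡ 1  ⇒  (a,b)_2 = -1.
v=∞: 3059 > 0 and 17043 > 0  ⇒  (a,b)_∞ = +1.
v=47: a=47^2·(≡1), b=47^2·(≡26) mod 47; (1|47)=+1, (26|47)=-1; (−1)^{2·2·23}·(+1)^2·(-1)^2 = +1.
v=3: a=3^2·(≡2), b=3^1·(≡2) mod 3; (2|3)=-1, (2|3)=-1; (−1)^{2·1·1}·(-1)^1·(-1)^2 = -1.
v=13: a=13^2·(≡9), b=13^1·(≡6) mod 13; (9|13)=+1, (6|13)=-1; (−1)^{2·1·6}·(+1)^1·(-1)^2 = +1.
v=7: a=7^1·(≡6), b=7^0·(≡5) mod 7; (6|7)=-1, (5|7)=-1; (−1)^{1·0·3}·(-1)^0·(-1)^1 = -1.
v=23: a=23^1·(≡18), b=23^1·(≡17) mod 23; (18|23)=+1, (17|23)=-1; (−1)^{1·1·11}·(+1)^1·(-1)^1 = +1.
v=19: a=19^1·(≡5), b=19^1·(≡17) mod 19; (5|19)=+1, (17|19)=+1; (−1)^{1·1·9}·(+1)^1·(+1)^1 = -1.
Ram(3059, 17043) = {2, 3, 7, 19}; no ℚ_2-point on the conic.

[2, 3, 7, 19]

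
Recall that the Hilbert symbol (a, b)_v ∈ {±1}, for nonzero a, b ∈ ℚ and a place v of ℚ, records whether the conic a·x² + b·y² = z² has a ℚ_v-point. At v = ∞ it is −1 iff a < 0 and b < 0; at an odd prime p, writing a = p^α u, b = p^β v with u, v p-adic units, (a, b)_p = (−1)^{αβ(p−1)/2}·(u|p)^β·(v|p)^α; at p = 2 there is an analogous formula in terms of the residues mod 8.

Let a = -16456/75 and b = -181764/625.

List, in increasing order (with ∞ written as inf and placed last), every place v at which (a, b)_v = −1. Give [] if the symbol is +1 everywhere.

[3, 11, 17, inf]

Mod squares: a ≡ -102, b ≡ -561. Check v ∈ {∞, 2, 3, 5, 11, 17}.
v=2: v_2(a)=3, v_2(b)=2; units ≡ 5, 7 (mod 8); ε·ε+αω+βω = 0·1+3·0+2·1 ≡ 0  ⇒  (a,b)_2 = +1.
v=∞: -102 < 0 and -561 < 0  ⇒  (a,b)_∞ = -1.
v=5: a=5^-2·(≡3), b=5^-4·(≡1) mod 5; (3|5)=-1, (1|5)=+1; (−1)^{-2·-4·2}·(-1)^-4·(+1)^-2 = +1.
v=11: a=11^2·(≡2), b=11^1·(≡1) mod 11; (2|11)=-1, (1|11)=+1; (−1)^{2·1·5}·(-1)^1·(+1)^2 = -1.
v=17: a=17^1·(≡5), b=17^1·(≡4) mod 17; (5|17)=-1, (4|17)=+1; (−1)^{1·1·8}·(-1)^1·(+1)^1 = -1.
v=3: a=3^-1·(≡2), b=3^5·(≡2) mod 3; (2|3)=-1, (2|3)=-1; (−1)^{-1·5·1}·(-1)^5·(-1)^-1 = -1.
Ram(-102, -561) = {3, 11, 17, ∞}; no ℚ_3-point on the conic.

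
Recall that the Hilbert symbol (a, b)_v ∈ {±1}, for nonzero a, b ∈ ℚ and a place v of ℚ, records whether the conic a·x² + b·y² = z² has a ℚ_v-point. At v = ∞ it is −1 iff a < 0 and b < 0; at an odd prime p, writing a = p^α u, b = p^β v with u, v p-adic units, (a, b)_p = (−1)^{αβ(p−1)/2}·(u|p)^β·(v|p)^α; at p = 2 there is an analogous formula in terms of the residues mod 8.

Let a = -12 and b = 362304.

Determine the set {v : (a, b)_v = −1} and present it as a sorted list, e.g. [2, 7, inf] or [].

[3, 17]

Mod squares: a ≡ -3, b ≡ 629. Check v ∈ {∞, 2, 3, 17, 37}.
v=∞: -3 < 0 and 629 > 0  ⇒  (a,b)_∞ = +1.
v=2: v_2(a)=2, v_2(b)=6; units ≡ 5, 5 (mod 8); ε·ε+αω+βω = 0·0+2·1+6·1 ≡ 0  ⇒  (a,b)_2 = +1.
v=17: a=17^0·(≡5), b=17^1·(≡11) mod 17; (5|17)=-1, (11|17)=-1; (−1)^{0·1·8}·(-1)^1·(-1)^0 = -1.
v=37: a=37^0·(≡25), b=37^1·(≡24) mod 37; (25|37)=+1, (24|37)=-1; (−1)^{0·1·18}·(+1)^1·(-1)^0 = +1.
v=3: a=3^1·(≡2), b=3^2·(≡2) mod 3; (2|3)=-1, (2|3)=-1; (−1)^{1·2·1}·(-1)^2·(-1)^1 = -1.
(-3, 629 / ℚ) ramifies at {3, 17}: a division algebra.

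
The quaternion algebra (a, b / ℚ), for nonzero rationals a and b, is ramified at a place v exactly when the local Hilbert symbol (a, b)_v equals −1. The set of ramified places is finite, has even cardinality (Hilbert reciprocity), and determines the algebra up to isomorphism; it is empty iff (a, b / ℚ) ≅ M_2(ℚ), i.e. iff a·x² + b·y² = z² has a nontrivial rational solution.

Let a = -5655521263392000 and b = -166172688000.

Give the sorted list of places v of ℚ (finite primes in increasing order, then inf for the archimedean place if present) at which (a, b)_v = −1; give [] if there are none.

(a, b) ≡ (-23205, -330) mod (ℚ^×)²; places V = {2, 3, 5, 7, 11, 13, 17, ∞}.
(a,b)_∞: sgn(-23205)=−, sgn(-330)=−, so -1.
(a,b)_17: α=3, u≡5; β=2, v≡3 (mod 17); (5|17)=-1, (3|17)=-1; sign (−1)^0·-1^2·-1^3 = -1.
(a,b)_11: α=4, u≡5; β=3, v≡9 (mod 11); (5|11)=+1, (9|11)=+1; sign (−1)^0·+1^3·+1^4 = +1.
(a,b)_3: α=3, u≡2; β=3, v≡1 (mod 3); (2|3)=-1, (1|3)=+1; sign (−1)^1·-1^3·+1^3 = +1.
(a,b)_2: α=8, β=7; u≡3, v≡3 (mod 8); ε(u)ε(v)=1·1, αω(v)=8·1, βω(u)=7·1; sum ≡ 0  ⇒  +1.
(a,b)_13: α=1, u≡4; β=0, v≡6 (mod 13); (4|13)=+1, (6|13)=-1; sign (−1)^0·+1^0·-1^1 = -1.
(a,b)_5: α=3, u≡4; β=3, v≡1 (mod 5); (4|5)=+1, (1|5)=+1; sign (−1)^0·+1^3·+1^3 = +1.
(a,b)_7: α=1, u≡5; β=0, v≡3 (mod 7); (5|7)=-1, (3|7)=-1; sign (−1)^0·-1^0·-1^1 = -1.
(-23205, -330 / ℚ) ramifies at {7, 13, 17, ∞}: a division algebra.

[7, 13, 17, inf]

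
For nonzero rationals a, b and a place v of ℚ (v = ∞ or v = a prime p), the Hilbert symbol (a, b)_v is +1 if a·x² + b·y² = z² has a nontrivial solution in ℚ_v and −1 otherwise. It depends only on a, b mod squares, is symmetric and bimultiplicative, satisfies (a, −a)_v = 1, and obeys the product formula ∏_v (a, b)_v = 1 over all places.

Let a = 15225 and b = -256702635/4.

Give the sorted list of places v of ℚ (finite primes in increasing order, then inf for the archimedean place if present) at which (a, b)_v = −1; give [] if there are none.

[3, 7, 17, 29]

(a, b) ≡ (609, -33915) mod (ℚ^×)²; places V = {2, 3, 5, 7, 17, 19, 29, ∞}.
(a,b)_19: α=0, u≡6; β=1, v≡16 (mod 19); (6|19)=+1, (16|19)=+1; sign (−1)^0·+1^1·+1^0 = +1.
(a,b)_∞: sgn(609)=+, sgn(-33915)=−, so +1.
(a,b)_29: α=1, u≡3; β=2, v≡12 (mod 29); (3|29)=-1, (12|29)=-1; sign (−1)^0·-1^2·-1^1 = -1.
(a,b)_7: α=1, u≡5; β=1, v≡3 (mod 7); (5|7)=-1, (3|7)=-1; sign (−1)^1·-1^1·-1^1 = -1.
(a,b)_17: α=0, u≡10; β=1, v≡11 (mod 17); (10|17)=-1, (11|17)=-1; sign (−1)^0·-1^1·-1^0 = -1.
(a,b)_5: α=2, u≡4; β=1, v≡2 (mod 5); (4|5)=+1, (2|5)=-1; sign (−1)^0·+1^1·-1^2 = +1.
(a,b)_3: α=1, u≡2; β=3, v≡2 (mod 3); (2|3)=-1, (2|3)=-1; sign (−1)^1·-1^3·-1^1 = -1.
(a,b)_2: α=0, β=-2; u≡1, v≡5 (mod 8); ε(u)ε(v)=0·0, αω(v)=0·1, βω(u)=-2·0; sum ≡ 0  ⇒  +1.
|Ram(609, -33915)| = 4, even; anisotropic at {3, 7, 17, 29}.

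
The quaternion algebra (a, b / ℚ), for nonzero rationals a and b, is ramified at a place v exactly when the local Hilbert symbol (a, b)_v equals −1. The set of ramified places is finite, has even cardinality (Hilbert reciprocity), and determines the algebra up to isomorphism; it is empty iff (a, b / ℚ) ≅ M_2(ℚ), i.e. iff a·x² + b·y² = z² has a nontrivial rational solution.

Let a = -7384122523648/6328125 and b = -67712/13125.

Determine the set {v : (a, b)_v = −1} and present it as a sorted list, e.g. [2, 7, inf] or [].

Mod squares: a ≡ -65, b ≡ -42. Check v ∈ {∞, 2, 3, 5, 7, 13, 23}.
v=5: a=5^-7·(≡2), b=5^-4·(≡3) mod 5; (2|5)=-1, (3|5)=-1; (−1)^{-7·-4·2}·(-1)^-4·(-1)^-7 = -1.
v=2: v_2(a)=30, v_2(b)=7; units ≡ 7, 3 (mod 8); ε·ε+αω+βω = 1·1+30·1+7·0 ≡ 1  ⇒  (a,b)_2 = -1.
v=3: a=3^-4·(≡1), b=3^-1·(≡1) mod 3; (1|3)=+1, (1|3)=+1; (−1)^{-4·-1·1}·(+1)^-1·(+1)^-4 = +1.
v=7: a=7^0·(≡3), b=7^-1·(≡1) mod 7; (3|7)=-1, (1|7)=+1; (−1)^{0·-1·3}·(-1)^-1·(+1)^0 = -1.
v=23: a=23^2·(≡13), b=23^2·(≡16) mod 23; (13|23)=+1, (16|23)=+1; (−1)^{2·2·11}·(+1)^2·(+1)^2 = +1.
v=∞: -65 < 0 and -42 < 0  ⇒  (a,b)_∞ = -1.
v=13: a=13^1·(≡2), b=13^0·(≡12) mod 13; (2|13)=-1, (12|13)=+1; (−1)^{1·0·6}·(-1)^0·(+1)^1 = +1.
Ram(-65, -42) = {2, 5, 7, ∞}; no ℚ_2-point on the conic.

[2, 5, 7, inf]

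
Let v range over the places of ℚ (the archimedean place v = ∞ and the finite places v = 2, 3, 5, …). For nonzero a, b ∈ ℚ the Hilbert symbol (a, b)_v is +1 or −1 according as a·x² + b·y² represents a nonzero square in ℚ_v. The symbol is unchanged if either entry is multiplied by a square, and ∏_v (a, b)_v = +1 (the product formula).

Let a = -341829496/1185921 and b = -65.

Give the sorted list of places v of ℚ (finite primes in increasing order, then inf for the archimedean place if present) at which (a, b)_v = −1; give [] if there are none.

Mod squares: a ≡ -46, b ≡ -65. Check v ∈ {∞, 2, 3, 5, 11, 13, 23, 29, 47}.
v=11: a=11^-4·(≡9), b=11^0·(≡1) mod 11; (9|11)=+1, (1|11)=+1; (−1)^{-4·0·5}·(+1)^0·(+1)^-4 = +1.
v=29: a=29^2·(≡10), b=29^0·(≡22) mod 29; (10|29)=-1, (22|29)=+1; (−1)^{2·0·14}·(-1)^0·(+1)^2 = +1.
v=13: a=13^0·(≡2), b=13^1·(≡8) mod 13; (2|13)=-1, (8|13)=-1; (−1)^{0·1·6}·(-1)^1·(-1)^0 = -1.
v=23: a=23^1·(≡7), b=23^0·(≡4) mod 23; (7|23)=-1, (4|23)=+1; (−1)^{1·0·11}·(-1)^0·(+1)^1 = +1.
v=∞: -46 < 0 and -65 < 0  ⇒  (a,b)_∞ = -1.
v=5: a=5^0·(≡4), b=5^1·(≡2) mod 5; (4|5)=+1, (2|5)=-1; (−1)^{0·1·2}·(+1)^1·(-1)^0 = +1.
v=2: v_2(a)=3, v_2(b)=0; units ≡ 1, 7 (mod 8); ε·ε+αω+βω = 0·1+3·0+0·0 ≡ 0  ⇒  (a,b)_2 = +1.
v=3: a=3^-4·(≡2), b=3^0·(≡1) mod 3; (2|3)=-1, (1|3)=+1; (−1)^{-4·0·1}·(-1)^0·(+1)^-4 = +1.
v=47: a=47^2·(≡32), b=47^0·(≡29) mod 47; (32|47)=+1, (29|47)=-1; (−1)^{2·0·23}·(+1)^0·(-1)^2 = +1.
|Ram(-46, -65)| = 2, even; anisotropic at {13, ∞}.

[13, inf]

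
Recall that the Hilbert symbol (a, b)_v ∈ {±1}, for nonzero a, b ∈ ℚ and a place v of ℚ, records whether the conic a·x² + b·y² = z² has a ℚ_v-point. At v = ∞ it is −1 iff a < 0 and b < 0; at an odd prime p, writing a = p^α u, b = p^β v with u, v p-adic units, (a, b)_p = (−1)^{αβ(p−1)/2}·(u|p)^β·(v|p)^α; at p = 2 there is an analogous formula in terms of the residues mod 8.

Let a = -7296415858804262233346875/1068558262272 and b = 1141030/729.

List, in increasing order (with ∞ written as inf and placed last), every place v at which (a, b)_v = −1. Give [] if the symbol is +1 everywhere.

(a, b) ≡ (-12710, 9430) mod (ℚ^×)²; places V = {2, 3, 5, 11, 13, 19, 23, 31, 41, 47, ∞}.
(a,b)_3: α=-10, u≡1; β=-6, v≡1 (mod 3); (1|3)=+1, (1|3)=+1; sign (−1)^0·+1^-6·+1^-10 = +1.
(a,b)_31: α=1, u≡3; β=0, v≡26 (mod 31); (3|31)=-1, (26|31)=-1; sign (−1)^0·-1^0·-1^1 = -1.
(a,b)_11: α=2, u≡6; β=2, v≡1 (mod 11); (6|11)=-1, (1|11)=+1; sign (−1)^0·-1^2·+1^2 = +1.
(a,b)_23: α=6, u≡13; β=1, v≡10 (mod 23); (13|23)=+1, (10|23)=-1; sign (−1)^0·+1^1·-1^6 = +1.
(a,b)_19: α=2, u≡11; β=0, v≡6 (mod 19); (11|19)=+1, (6|19)=+1; sign (−1)^0·+1^0·+1^2 = +1.
(a,b)_∞: sgn(-12710)=−, sgn(9430)=+, so +1.
(a,b)_41: α=3, u≡32; β=1, v≡1 (mod 41); (32|41)=+1, (1|41)=+1; sign (−1)^0·+1^1·+1^3 = +1.
(a,b)_13: α=2, u≡3; β=0, v≡7 (mod 13); (3|13)=+1, (7|13)=-1; sign (−1)^0·+1^0·-1^2 = +1.
(a,b)_47: α=-2, u≡24; β=0, v≡22 (mod 47); (24|47)=+1, (22|47)=-1; sign (−1)^0·+1^0·-1^-2 = +1.
(a,b)_2: α=-13, β=1; u≡5, v≡3 (mod 8); ε(u)ε(v)=0·1, αω(v)=-13·1, βω(u)=1·1; sum ≡ 0  ⇒  +1.
(a,b)_5: α=5, u≡2; β=1, v≡4 (mod 5); (2|5)=-1, (4|5)=+1; sign (−1)^0·-1^1·+1^5 = -1.
Ram(-12710, 9430) = {5, 31}; no ℚ_5-point on the conic.

[5, 31]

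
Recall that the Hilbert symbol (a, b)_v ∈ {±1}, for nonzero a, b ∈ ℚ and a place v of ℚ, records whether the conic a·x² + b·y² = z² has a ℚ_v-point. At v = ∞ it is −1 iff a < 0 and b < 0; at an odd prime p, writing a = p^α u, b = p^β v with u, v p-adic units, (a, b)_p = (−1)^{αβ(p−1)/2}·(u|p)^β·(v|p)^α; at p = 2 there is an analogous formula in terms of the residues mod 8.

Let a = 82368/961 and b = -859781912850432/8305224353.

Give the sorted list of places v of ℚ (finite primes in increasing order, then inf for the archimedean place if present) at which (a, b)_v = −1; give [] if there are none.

(a, b) ≡ (143, -2431) mod (ℚ^×)²; places V = {2, 3, 11, 13, 17, 23, 31, 43, ∞}.
(a,b)_11: α=1, u≡2; β=3, v≡6 (mod 11); (2|11)=-1, (6|11)=-1; sign (−1)^1·-1^3·-1^1 = -1.
(a,b)_2: α=6, β=12; u≡7, v≡1 (mod 8); ε(u)ε(v)=1·0, αω(v)=6·0, βω(u)=12·0; sum ≡ 0  ⇒  +1.
(a,b)_31: α=-2, u≡1; β=-4, v≡20 (mod 31); (1|31)=+1, (20|31)=+1; sign (−1)^0·+1^-4·+1^-2 = +1.
(a,b)_43: α=0, u≡13; β=2, v≡26 (mod 43); (13|43)=+1, (26|43)=-1; sign (−1)^0·+1^2·-1^0 = +1.
(a,b)_∞: sgn(143)=+, sgn(-2431)=−, so +1.
(a,b)_23: α=0, u≡22; β=-2, v≡17 (mod 23); (22|23)=-1, (17|23)=-1; sign (−1)^0·-1^-2·-1^0 = +1.
(a,b)_17: α=0, u≡6; β=-1, v≡10 (mod 17); (6|17)=-1, (10|17)=-1; sign (−1)^0·-1^-1·-1^0 = -1.
(a,b)_3: α=2, u≡2; β=8, v≡2 (mod 3); (2|3)=-1, (2|3)=-1; sign (−1)^0·-1^8·-1^2 = +1.
(a,b)_13: α=1, u≡8; β=1, v≡6 (mod 13); (8|13)=-1, (6|13)=-1; sign (−1)^0·-1^1·-1^1 = +1.
|Ram(143, -2431)| = 2, even; anisotropic at {11, 17}.

[11, 17]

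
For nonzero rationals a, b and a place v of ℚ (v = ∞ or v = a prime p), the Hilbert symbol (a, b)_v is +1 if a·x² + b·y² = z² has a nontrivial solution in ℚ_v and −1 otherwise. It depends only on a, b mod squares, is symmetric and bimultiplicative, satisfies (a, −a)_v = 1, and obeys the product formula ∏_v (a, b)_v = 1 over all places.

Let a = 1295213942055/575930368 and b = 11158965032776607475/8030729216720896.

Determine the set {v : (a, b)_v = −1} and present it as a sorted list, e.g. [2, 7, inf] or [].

(a, b) ≡ (3315, 11) mod (ℚ^×)²; places V = {2, 3, 5, 7, 11, 13, 17, 19, 31, 47, ∞}.
(a,b)_3: α=1, u≡1; β=10, v≡2 (mod 3); (1|3)=+1, (2|3)=-1; sign (−1)^0·+1^10·-1^1 = -1.
(a,b)_∞: sgn(3315)=+, sgn(11)=+, so +1.
(a,b)_13: α=-3, u≡6; β=2, v≡5 (mod 13); (6|13)=-1, (5|13)=-1; sign (−1)^0·-1^2·-1^-3 = -1.
(a,b)_47: α=0, u≡34; β=-2, v≡23 (mod 47); (34|47)=+1, (23|47)=-1; sign (−1)^0·+1^-2·-1^0 = +1.
(a,b)_31: α=2, u≡11; β=2, v≡15 (mod 31); (11|31)=-1, (15|31)=-1; sign (−1)^0·-1^2·-1^2 = +1.
(a,b)_17: α=1, u≡16; β=2, v≡12 (mod 17); (16|17)=+1, (12|17)=-1; sign (−1)^0·+1^2·-1^1 = -1.
(a,b)_7: α=0, u≡2; β=-4, v≡4 (mod 7); (2|7)=+1, (4|7)=+1; sign (−1)^0·+1^-4·+1^0 = +1.
(a,b)_5: α=1, u≡2; β=2, v≡4 (mod 5); (2|5)=-1, (4|5)=+1; sign (−1)^0·-1^2·+1^1 = +1.
(a,b)_11: α=4, u≡3; β=5, v≡3 (mod 11); (3|11)=+1, (3|11)=+1; sign (−1)^0·+1^5·+1^4 = +1.
(a,b)_2: α=-18, β=-22; u≡3, v≡3 (mod 8); ε(u)ε(v)=1·1, αω(v)=-18·1, βω(u)=-22·1; sum ≡ 1  ⇒  -1.
(a,b)_19: α=2, u≡11; β=-2, v≡16 (mod 19); (11|19)=+1, (16|19)=+1; sign (−1)^0·+1^-2·+1^2 = +1.
|Ram(3315, 11)| = 4, even; anisotropic at {2, 3, 13, 17}.

[2, 3, 13, 17]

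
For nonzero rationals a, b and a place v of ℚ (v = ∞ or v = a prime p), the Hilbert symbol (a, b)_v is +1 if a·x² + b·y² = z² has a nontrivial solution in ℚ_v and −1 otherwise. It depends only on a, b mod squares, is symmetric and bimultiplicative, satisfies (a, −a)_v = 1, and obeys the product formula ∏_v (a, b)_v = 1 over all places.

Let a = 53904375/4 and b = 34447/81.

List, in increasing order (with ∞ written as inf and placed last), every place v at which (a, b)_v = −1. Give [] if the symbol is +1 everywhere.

[2, 7]

(a, b) ≡ (7, 703) mod (ℚ^×)²; places V = {2, 3, 5, 7, 19, 37, ∞}.
(a,b)_19: α=0, u≡16; β=1, v≡13 (mod 19); (16|19)=+1, (13|19)=-1; sign (−1)^0·+1^1·-1^0 = +1.
(a,b)_∞: sgn(7)=+, sgn(703)=+, so +1.
(a,b)_37: α=2, u≡11; β=1, v≡22 (mod 37); (11|37)=+1, (22|37)=-1; sign (−1)^0·+1^1·-1^2 = +1.
(a,b)_3: α=2, u≡1; β=-4, v≡1 (mod 3); (1|3)=+1, (1|3)=+1; sign (−1)^0·+1^-4·+1^2 = +1.
(a,b)_7: α=1, u≡4; β=2, v≡6 (mod 7); (4|7)=+1, (6|7)=-1; sign (−1)^0·+1^2·-1^1 = -1.
(a,b)_5: α=4, u≡3; β=0, v≡2 (mod 5); (3|5)=-1, (2|5)=-1; sign (−1)^0·-1^0·-1^4 = +1.
(a,b)_2: α=-2, β=0; u≡7, v≡7 (mod 8); ε(u)ε(v)=1·1, αω(v)=-2·0, βω(u)=0·0; sum ≡ 1  ⇒  -1.
|Ram(7, 703)| = 2, even; anisotropic at {2, 7}.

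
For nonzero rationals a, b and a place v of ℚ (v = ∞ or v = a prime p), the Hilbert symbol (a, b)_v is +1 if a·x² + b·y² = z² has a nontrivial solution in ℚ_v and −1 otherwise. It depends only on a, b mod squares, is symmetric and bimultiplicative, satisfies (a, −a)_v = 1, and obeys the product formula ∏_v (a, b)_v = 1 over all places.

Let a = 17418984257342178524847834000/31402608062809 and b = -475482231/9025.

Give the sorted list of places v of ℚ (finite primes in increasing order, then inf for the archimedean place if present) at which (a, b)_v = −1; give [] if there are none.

[3, 11, 17, 29]

(a, b) ≡ (36465, -1479) mod (ℚ^×)²; places V = {2, 3, 5, 7, 11, 13, 17, 19, 29, 43, ∞}.
(a,b)_19: α=-8, u≡7; β=-2, v≡14 (mod 19); (7|19)=+1, (14|19)=-1; sign (−1)^0·+1^-2·-1^-8 = +1.
(a,b)_29: α=6, u≡19; β=1, v≡28 (mod 29); (19|29)=-1, (28|29)=+1; sign (−1)^0·-1^1·+1^6 = -1.
(a,b)_17: α=3, u≡14; β=1, v≡2 (mod 17); (14|17)=-1, (2|17)=+1; sign (−1)^0·-1^1·+1^3 = -1.
(a,b)_∞: sgn(36465)=+, sgn(-1479)=−, so +1.
(a,b)_3: α=11, u≡2; β=9, v≡2 (mod 3); (2|3)=-1, (2|3)=-1; sign (−1)^1·-1^9·-1^11 = -1.
(a,b)_11: α=1, u≡4; β=0, v≡8 (mod 11); (4|11)=+1, (8|11)=-1; sign (−1)^0·+1^0·-1^1 = -1.
(a,b)_43: α=-2, u≡9; β=0, v≡37 (mod 43); (9|43)=+1, (37|43)=-1; sign (−1)^0·+1^0·-1^-2 = +1.
(a,b)_2: α=4, β=0; u≡1, v≡1 (mod 8); ε(u)ε(v)=0·0, αω(v)=4·0, βω(u)=0·0; sum ≡ 0  ⇒  +1.
(a,b)_7: α=6, u≡4; β=2, v≡5 (mod 7); (4|7)=+1, (5|7)=-1; sign (−1)^0·+1^2·-1^6 = +1.
(a,b)_13: α=1, u≡4; β=0, v≡12 (mod 13); (4|13)=+1, (12|13)=+1; sign (−1)^0·+1^0·+1^1 = +1.
(a,b)_5: α=3, u≡3; β=-2, v≡4 (mod 5); (3|5)=-1, (4|5)=+1; sign (−1)^0·-1^-2·+1^3 = +1.
|Ram(36465, -1479)| = 4, even; anisotropic at {3, 11, 17, 29}.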